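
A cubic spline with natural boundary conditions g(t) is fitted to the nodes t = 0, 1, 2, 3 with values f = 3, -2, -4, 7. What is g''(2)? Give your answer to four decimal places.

Put σ_i = g'' at the i-th knot. Here h = (1, 1, 1) and Δ = (-5, -2, 11), so the interior equations h_(i-1)·σ_(i-1) + 2(h_(i-1)+h_i)·σ_i + h_i·σ_(i+1) = 6(Δ_i − Δ_(i-1)) read
  1·σ_0 + 4·σ_1 + 1·σ_2 = 6(Δ_1 - Δ_0) = 18
  1·σ_1 + 4·σ_2 + 1·σ_3 = 6(Δ_2 - Δ_1) = 78
Natural end conditions: σ_0 = σ_3 = 0.
Forward elimination and back-substitution give σ_0 = 0, σ_1 = -2/5, σ_2 = 98/5, σ_3 = 0.

19.6000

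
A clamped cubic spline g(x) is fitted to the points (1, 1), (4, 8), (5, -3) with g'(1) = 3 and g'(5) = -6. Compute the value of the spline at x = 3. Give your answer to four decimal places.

Put σ_i = g'' at the i-th knot. Here h = (3, 1) and Δ = (7/3, -11), so the interior equations h_(i-1)·σ_(i-1) + 2(h_(i-1)+h_i)·σ_i + h_i·σ_(i+1) = 6(Δ_i − Δ_(i-1)) read
  3·σ_0 + 8·σ_1 + 1·σ_2 = 6(Δ_1 - Δ_0) = -80
Clamped end conditions give two more equations: 2h_0·σ_0 + h_0·σ_1 = 6(Δ_0 - g'(1)) = -4 and h_1·σ_1 + 2h_1·σ_2 = 6(g'(5) - Δ_1) = 30.
Solving: σ_0 = 85/12, σ_1 = -31/2, σ_2 = 91/4.
On [1, 4], g(x) = 1 + 3·(x - 1) + 85/24·(x - 1)² - 271/216·(x - 1)³.
With (x - 1) = 2: g(3) = 601/54.

11.1296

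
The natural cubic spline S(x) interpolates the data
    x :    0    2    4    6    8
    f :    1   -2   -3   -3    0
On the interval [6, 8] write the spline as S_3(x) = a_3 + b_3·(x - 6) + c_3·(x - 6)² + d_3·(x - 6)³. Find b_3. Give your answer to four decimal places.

0.7321

Put M_i = S'' at the i-th knot. Here h = (2, 2, 2, 2) and Δ = (-3/2, -1/2, 0, 3/2), so the interior equations h_(i-1)·M_(i-1) + 2(h_(i-1)+h_i)·M_i + h_i·M_(i+1) = 6(Δ_i − Δ_(i-1)) read
  2·M_0 + 8·M_1 + 2·M_2 = 6(Δ_1 - Δ_0) = 6
  2·M_1 + 8·M_2 + 2·M_3 = 6(Δ_2 - Δ_1) = 3
  2·M_2 + 8·M_3 + 2·M_4 = 6(Δ_3 - Δ_2) = 9
Natural end conditions: M_0 = M_4 = 0.
Solving the tridiagonal system: M_0 = 0, M_1 = 87/112, M_2 = -3/28, M_3 = 129/112, M_4 = 0.
On [6, 8], with S_3(x) = a_3 + b_3·(x - 6) + c_3·(x - 6)² + d_3·(x - 6)³: c_3 = M_3/2 = 129/224, d_3 = (M_4 - M_3)/(6h_3) = -43/448, b_3 = Δ_3 - h_3(2M_3 + M_4)/6 = 41/56.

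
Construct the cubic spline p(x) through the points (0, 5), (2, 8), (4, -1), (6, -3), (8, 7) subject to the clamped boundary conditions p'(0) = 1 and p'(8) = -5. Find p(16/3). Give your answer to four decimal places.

Let M_i = p''(x_i). Step sizes h_i = 2, 2, 2, 2; slopes of the chords Δ_i = (y_(i+1) - y_i)/h_i = 3/2, -9/2, -1, 5.
  2·M_0 + 8·M_1 + 2·M_2 = 6(Δ_1 - Δ_0) = -36
  2·M_1 + 8·M_2 + 2·M_3 = 6(Δ_2 - Δ_1) = 21
  2·M_2 + 8·M_3 + 2·M_4 = 6(Δ_3 - Δ_2) = 36
Clamped end conditions give two more equations: 2h_0·M_0 + h_0·M_1 = 6(Δ_0 - p'(0)) = 3 and h_3·M_3 + 2h_3·M_4 = 6(p'(8) - Δ_3) = -60.
Hence M_0 = 207/56, M_1 = -165/28, M_2 = 15/8, M_3 = 249/28, M_4 = -1089/56.
On [4, 6], p(x) = -1 - 73/14·(x - 4) + 15/16·(x - 4)² + 131/224·(x - 4)³.
With (x - 4) = 4/3: p(16/3) = -926/189.

-4.8995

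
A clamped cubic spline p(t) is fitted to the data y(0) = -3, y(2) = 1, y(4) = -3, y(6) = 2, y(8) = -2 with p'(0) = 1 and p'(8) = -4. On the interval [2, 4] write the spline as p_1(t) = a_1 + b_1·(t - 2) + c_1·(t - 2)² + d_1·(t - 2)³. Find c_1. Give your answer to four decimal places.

Let M_i = p''(x_i). Step sizes h_i = 2, 2, 2, 2; slopes of the chords Δ_i = (y_(i+1) - y_i)/h_i = 2, -2, 5/2, -2.
  2·M_0 + 8·M_1 + 2·M_2 = 6(Δ_1 - Δ_0) = -24
  2·M_1 + 8·M_2 + 2·M_3 = 6(Δ_2 - Δ_1) = 27
  2·M_2 + 8·M_3 + 2·M_4 = 6(Δ_3 - Δ_2) = -27
Clamped end conditions give two more equations: 2h_0·M_0 + h_0·M_1 = 6(Δ_0 - p'(0)) = 6 and h_3·M_3 + 2h_3·M_4 = 6(p'(8) - Δ_3) = -12.
Hence M_0 = 479/112, M_1 = -311/56, M_2 = 95/16, M_3 = -263/56, M_4 = -73/112.
On [2, 4], with p_1(t) = a_1 + b_1·(t - 2) + c_1·(t - 2)² + d_1·(t - 2)³: c_1 = M_1/2 = -311/112, d_1 = (M_2 - M_1)/(6h_1) = 429/448, b_1 = Δ_1 - h_1(2M_1 + M_2)/6 = -31/112.

-2.7768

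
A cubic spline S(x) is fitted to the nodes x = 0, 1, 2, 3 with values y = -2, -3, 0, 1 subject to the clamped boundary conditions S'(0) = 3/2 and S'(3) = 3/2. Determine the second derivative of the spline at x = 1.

Put σ_i = S'' at the i-th knot. Here h = (1, 1, 1) and Δ = (-1, 3, 1), so the interior equations h_(i-1)·σ_(i-1) + 2(h_(i-1)+h_i)·σ_i + h_i·σ_(i+1) = 6(Δ_i − Δ_(i-1)) read
  1·σ_0 + 4·σ_1 + 1·σ_2 = 6(Δ_1 - Δ_0) = 24
  1·σ_1 + 4·σ_2 + 1·σ_3 = 6(Δ_2 - Δ_1) = -12
Clamped end conditions give two more equations: 2h_0·σ_0 + h_0·σ_1 = 6(Δ_0 - S'(0)) = -15 and h_2·σ_2 + 2h_2·σ_3 = 6(S'(3) - Δ_2) = 3.
Solving the tridiagonal system: σ_0 = -13, σ_1 = 11, σ_2 = -7, σ_3 = 5.

11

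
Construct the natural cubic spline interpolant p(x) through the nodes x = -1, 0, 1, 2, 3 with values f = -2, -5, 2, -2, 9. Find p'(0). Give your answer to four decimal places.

4.4643

Put m_i = p'' at the i-th knot. Here h = (1, 1, 1, 1) and Δ = (-3, 7, -4, 11), so the interior equations h_(i-1)·m_(i-1) + 2(h_(i-1)+h_i)·m_i + h_i·m_(i+1) = 6(Δ_i − Δ_(i-1)) read
  1·m_0 + 4·m_1 + 1·m_2 = 6(Δ_1 - Δ_0) = 60
  1·m_1 + 4·m_2 + 1·m_3 = 6(Δ_2 - Δ_1) = -66
  1·m_2 + 4·m_3 + 1·m_4 = 6(Δ_3 - Δ_2) = 90
Natural end conditions: m_0 = m_4 = 0.
Solving: m_0 = 0, m_1 = 627/28, m_2 = -207/7, m_3 = 837/28, m_4 = 0.
On [0, 1], p'(x) = b_1 + 2c_1·x + 3d_1·x² with b_1 = Δ_1 - h_1(2m_1 + m_2)/6 = 125/28, c_1 = m_1/2 = 627/56, d_1 = (m_2 - m_1)/(6h_1) = -485/56. So p'(0) = 125/28.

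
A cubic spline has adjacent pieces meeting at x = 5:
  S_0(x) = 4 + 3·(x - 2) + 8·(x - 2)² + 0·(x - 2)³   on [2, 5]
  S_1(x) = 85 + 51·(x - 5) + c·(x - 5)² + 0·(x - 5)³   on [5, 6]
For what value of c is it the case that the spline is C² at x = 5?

S_0''(x) = 16 + 0·(x - 2), so S_0''(5) = 16. On the right, S_1''(5) = 2c, so c = 8.

8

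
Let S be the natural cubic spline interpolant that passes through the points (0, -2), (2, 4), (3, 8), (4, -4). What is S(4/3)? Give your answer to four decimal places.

0.7118

Write m_i for S''(x_i). With h_i = 2, 1, 1 and divided differences Δ_i = 3, 4, -12, the continuity of S' gives the tridiagonal system
  2·m_0 + 6·m_1 + 1·m_2 = 6(Δ_1 - Δ_0) = 6
  1·m_1 + 4·m_2 + 1·m_3 = 6(Δ_2 - Δ_1) = -96
Natural end conditions: m_0 = m_3 = 0.
Forward elimination and back-substitution give m_0 = 0, m_1 = 120/23, m_2 = -582/23, m_3 = 0.
On [0, 2], S(t) = -2 + 29/23·t + 0·t² + 10/23·t³.
With t = 4/3: S(4/3) = 442/621.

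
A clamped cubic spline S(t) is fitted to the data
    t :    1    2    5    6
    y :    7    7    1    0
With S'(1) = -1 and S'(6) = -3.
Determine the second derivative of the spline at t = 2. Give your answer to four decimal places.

-3.1429

Put σ_i = S'' at the i-th knot. Here h = (1, 3, 1) and Δ = (0, -2, -1), so the interior equations h_(i-1)·σ_(i-1) + 2(h_(i-1)+h_i)·σ_i + h_i·σ_(i+1) = 6(Δ_i − Δ_(i-1)) read
  1·σ_0 + 8·σ_1 + 3·σ_2 = 6(Δ_1 - Δ_0) = -12
  3·σ_1 + 8·σ_2 + 1·σ_3 = 6(Δ_2 - Δ_1) = 6
Clamped end conditions give two more equations: 2h_0·σ_0 + h_0·σ_1 = 6(Δ_0 - S'(1)) = 6 and h_2·σ_2 + 2h_2·σ_3 = 6(S'(6) - Δ_2) = -12.
Forward elimination and back-substitution give σ_0 = 32/7, σ_1 = -22/7, σ_2 = 20/7, σ_3 = -52/7.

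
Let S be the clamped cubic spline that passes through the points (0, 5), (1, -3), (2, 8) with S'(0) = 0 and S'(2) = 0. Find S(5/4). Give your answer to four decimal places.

Put M_i = S'' at the i-th knot. Here h = (1, 1) and Δ = (-8, 11), so the interior equations h_(i-1)·M_(i-1) + 2(h_(i-1)+h_i)·M_i + h_i·M_(i+1) = 6(Δ_i − Δ_(i-1)) read
  1·M_0 + 4·M_1 + 1·M_2 = 6(Δ_1 - Δ_0) = 114
Clamped end conditions give two more equations: 2h_0·M_0 + h_0·M_1 = 6(Δ_0 - S'(0)) = -48 and h_1·M_1 + 2h_1·M_2 = 6(S'(2) - Δ_1) = -66.
Hence M_0 = -105/2, M_1 = 57, M_2 = -123/2.
On [1, 2], S(x) = -3 + 9/4·(x - 1) + 57/2·(x - 1)² - 79/4·(x - 1)³.
With (x - 1) = 1/4: S(5/4) = -247/256.

-0.9648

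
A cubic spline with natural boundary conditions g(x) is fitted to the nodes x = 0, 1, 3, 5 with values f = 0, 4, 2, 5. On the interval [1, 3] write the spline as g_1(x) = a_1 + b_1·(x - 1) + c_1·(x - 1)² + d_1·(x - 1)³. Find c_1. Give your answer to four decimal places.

Write m_i for g''(x_i). With h_i = 1, 2, 2 and divided differences Δ_i = 4, -1, 3/2, the continuity of g' gives the tridiagonal system
  1·m_0 + 6·m_1 + 2·m_2 = 6(Δ_1 - Δ_0) = -30
  2·m_1 + 8·m_2 + 2·m_3 = 6(Δ_2 - Δ_1) = 15
Natural end conditions: m_0 = m_3 = 0.
Solving the tridiagonal system: m_0 = 0, m_1 = -135/22, m_2 = 75/22, m_3 = 0.
On [1, 3], with g_1(x) = a_1 + b_1·(x - 1) + c_1·(x - 1)² + d_1·(x - 1)³: c_1 = m_1/2 = -135/44, d_1 = (m_2 - m_1)/(6h_1) = 35/44, b_1 = Δ_1 - h_1(2m_1 + m_2)/6 = 43/22.

-3.0682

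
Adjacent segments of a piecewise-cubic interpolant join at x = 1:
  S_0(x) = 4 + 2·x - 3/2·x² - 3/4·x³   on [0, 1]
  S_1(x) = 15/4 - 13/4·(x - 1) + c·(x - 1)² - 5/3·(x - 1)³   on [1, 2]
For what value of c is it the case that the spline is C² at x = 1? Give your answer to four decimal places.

S_0''(x) = -3 - 9/2·x, so S_0''(1) = -15/2. On the right, S_1''(1) = 2c, so c = -15/4.

-3.7500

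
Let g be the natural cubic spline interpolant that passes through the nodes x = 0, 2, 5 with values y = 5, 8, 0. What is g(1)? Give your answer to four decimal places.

Write m_i for g''(x_i). With h_i = 2, 3 and divided differences Δ_i = 3/2, -8/3, the continuity of g' gives the tridiagonal system
  2·m_0 + 10·m_1 + 3·m_2 = 6(Δ_1 - Δ_0) = -25
Natural end conditions: m_0 = m_2 = 0.
Forward elimination and back-substitution give m_0 = 0, m_1 = -5/2, m_2 = 0.
On [0, 2], g(x) = 5 + 7/3·x + 0·x² - 5/24·x³.
With x = 1: g(1) = 57/8.

7.1250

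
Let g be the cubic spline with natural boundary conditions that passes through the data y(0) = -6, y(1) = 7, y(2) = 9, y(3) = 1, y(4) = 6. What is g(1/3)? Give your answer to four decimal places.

Let σ_i = g''(x_i). Step sizes h_i = 1, 1, 1, 1; slopes of the chords Δ_i = (y_(i+1) - y_i)/h_i = 13, 2, -8, 5.
  1·σ_0 + 4·σ_1 + 1·σ_2 = 6(Δ_1 - Δ_0) = -66
  1·σ_1 + 4·σ_2 + 1·σ_3 = 6(Δ_2 - Δ_1) = -60
  1·σ_2 + 4·σ_3 + 1·σ_4 = 6(Δ_3 - Δ_2) = 78
Natural end conditions: σ_0 = σ_4 = 0.
Forward elimination and back-substitution give σ_0 = 0, σ_1 = -12, σ_2 = -18, σ_3 = 24, σ_4 = 0.
On [0, 1], g(x) = -6 + 15·x + 0·x² - 2·x³.
With x = 1/3: g(1/3) = -29/27.

-1.0741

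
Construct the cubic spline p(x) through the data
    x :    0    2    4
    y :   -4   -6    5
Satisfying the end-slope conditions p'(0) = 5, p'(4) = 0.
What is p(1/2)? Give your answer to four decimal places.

-3.1055

With σ_i denoting the second derivative at x_i, h_i = 2, 2, and Δ_i = (y_(i+1) − y_i)/h_i = -1, 11/2:
  2·σ_0 + 8·σ_1 + 2·σ_2 = 6(Δ_1 - Δ_0) = 39
Clamped end conditions give two more equations: 2h_0·σ_0 + h_0·σ_1 = 6(Δ_0 - p'(0)) = -36 and h_1·σ_1 + 2h_1·σ_2 = 6(p'(4) - Δ_1) = -33.
Hence σ_0 = -121/8, σ_1 = 49/4, σ_2 = -115/8.
On [0, 2], p(x) = -4 + 5·x - 121/16·x² + 73/32·x³.
With x = 1/2: p(1/2) = -795/256.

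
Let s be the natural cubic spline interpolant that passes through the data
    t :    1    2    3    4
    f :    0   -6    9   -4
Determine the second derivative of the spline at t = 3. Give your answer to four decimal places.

Let σ_i = s''(x_i). Step sizes h_i = 1, 1, 1; slopes of the chords Δ_i = (y_(i+1) - y_i)/h_i = -6, 15, -13.
  1·σ_0 + 4·σ_1 + 1·σ_2 = 6(Δ_1 - Δ_0) = 126
  1·σ_1 + 4·σ_2 + 1·σ_3 = 6(Δ_2 - Δ_1) = -168
Natural end conditions: σ_0 = σ_3 = 0.
Solving the tridiagonal system: σ_0 = 0, σ_1 = 224/5, σ_2 = -266/5, σ_3 = 0.

-53.2000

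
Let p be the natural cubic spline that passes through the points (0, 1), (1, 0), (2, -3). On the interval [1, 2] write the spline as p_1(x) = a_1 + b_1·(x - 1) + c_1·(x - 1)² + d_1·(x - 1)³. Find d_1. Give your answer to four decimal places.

Write M_i for p''(x_i). With h_i = 1, 1 and divided differences Δ_i = -1, -3, the continuity of p' gives the tridiagonal system
  1·M_0 + 4·M_1 + 1·M_2 = 6(Δ_1 - Δ_0) = -12
Natural end conditions: M_0 = M_2 = 0.
Solving the tridiagonal system: M_0 = 0, M_1 = -3, M_2 = 0.
On [1, 2], with p_1(x) = a_1 + b_1·(x - 1) + c_1·(x - 1)² + d_1·(x - 1)³: c_1 = M_1/2 = -3/2, d_1 = (M_2 - M_1)/(6h_1) = 1/2, b_1 = Δ_1 - h_1(2M_1 + M_2)/6 = -2.

0.5000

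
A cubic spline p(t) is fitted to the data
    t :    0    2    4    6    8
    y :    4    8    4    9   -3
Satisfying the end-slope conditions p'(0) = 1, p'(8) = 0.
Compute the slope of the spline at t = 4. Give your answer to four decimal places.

1.2500

Put M_i = p'' at the i-th knot. Here h = (2, 2, 2, 2) and Δ = (2, -2, 5/2, -6), so the interior equations h_(i-1)·M_(i-1) + 2(h_(i-1)+h_i)·M_i + h_i·M_(i+1) = 6(Δ_i − Δ_(i-1)) read
  2·M_0 + 8·M_1 + 2·M_2 = 6(Δ_1 - Δ_0) = -24
  2·M_1 + 8·M_2 + 2·M_3 = 6(Δ_2 - Δ_1) = 27
  2·M_2 + 8·M_3 + 2·M_4 = 6(Δ_3 - Δ_2) = -51
Clamped end conditions give two more equations: 2h_0·M_0 + h_0·M_1 = 6(Δ_0 - p'(0)) = 6 and h_3·M_3 + 2h_3·M_4 = 6(p'(8) - Δ_3) = 36.
Solving: M_0 = 73/16, M_1 = -49/8, M_2 = 127/16, M_3 = -97/8, M_4 = 241/16.
On [4, 6], p'(t) = b_2 + 2c_2·(t - 4) + 3d_2·(t - 4)² with b_2 = Δ_2 - h_2(2M_2 + M_3)/6 = 5/4, c_2 = M_2/2 = 127/32, d_2 = (M_3 - M_2)/(6h_2) = -107/64. So p'(4) = 5/4.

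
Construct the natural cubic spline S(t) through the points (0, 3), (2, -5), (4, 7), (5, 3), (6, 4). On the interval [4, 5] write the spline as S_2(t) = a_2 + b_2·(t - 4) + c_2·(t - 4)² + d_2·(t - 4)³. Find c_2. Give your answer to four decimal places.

Put M_i = S'' at the i-th knot. Here h = (2, 2, 1, 1) and Δ = (-4, 6, -4, 1), so the interior equations h_(i-1)·M_(i-1) + 2(h_(i-1)+h_i)·M_i + h_i·M_(i+1) = 6(Δ_i − Δ_(i-1)) read
  2·M_0 + 8·M_1 + 2·M_2 = 6(Δ_1 - Δ_0) = 60
  2·M_1 + 6·M_2 + 1·M_3 = 6(Δ_2 - Δ_1) = -60
  1·M_2 + 4·M_3 + 1·M_4 = 6(Δ_3 - Δ_2) = 30
Natural end conditions: M_0 = M_4 = 0.
Solving the tridiagonal system: M_0 = 0, M_1 = 80/7, M_2 = -110/7, M_3 = 80/7, M_4 = 0.
On [4, 5], with S_2(t) = a_2 + b_2·(t - 4) + c_2·(t - 4)² + d_2·(t - 4)³: c_2 = M_2/2 = -55/7, d_2 = (M_3 - M_2)/(6h_2) = 95/21, b_2 = Δ_2 - h_2(2M_2 + M_3)/6 = -2/3.

-7.8571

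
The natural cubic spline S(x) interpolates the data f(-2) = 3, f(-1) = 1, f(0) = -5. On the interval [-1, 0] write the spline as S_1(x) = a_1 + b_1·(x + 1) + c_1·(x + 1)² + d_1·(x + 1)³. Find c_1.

Let σ_i = S''(x_i). Step sizes h_i = 1, 1; slopes of the chords Δ_i = (y_(i+1) - y_i)/h_i = -2, -6.
  1·σ_0 + 4·σ_1 + 1·σ_2 = 6(Δ_1 - Δ_0) = -24
Natural end conditions: σ_0 = σ_2 = 0.
Solving the tridiagonal system: σ_0 = 0, σ_1 = -6, σ_2 = 0.
On [-1, 0], with S_1(x) = a_1 + b_1·(x + 1) + c_1·(x + 1)² + d_1·(x + 1)³: c_1 = σ_1/2 = -3, d_1 = (σ_2 - σ_1)/(6h_1) = 1, b_1 = Δ_1 - h_1(2σ_1 + σ_2)/6 = -4.

-3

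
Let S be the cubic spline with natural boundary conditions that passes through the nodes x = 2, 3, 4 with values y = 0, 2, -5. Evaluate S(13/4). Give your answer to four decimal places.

With M_i denoting the second derivative at x_i, h_i = 1, 1, and Δ_i = (y_(i+1) − y_i)/h_i = 2, -7:
  1·M_0 + 4·M_1 + 1·M_2 = 6(Δ_1 - Δ_0) = -54
Natural end conditions: M_0 = M_2 = 0.
Solving: M_0 = 0, M_1 = -27/2, M_2 = 0.
On [3, 4], S(x) = 2 - 5/2·(x - 3) - 27/4·(x - 3)² + 9/4·(x - 3)³.
With (x - 3) = 1/4: S(13/4) = 253/256.

0.9883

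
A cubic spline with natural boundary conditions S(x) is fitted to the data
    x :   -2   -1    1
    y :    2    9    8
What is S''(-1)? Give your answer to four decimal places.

-7.5000

Write m_i for S''(x_i). With h_i = 1, 2 and divided differences Δ_i = 7, -1/2, the continuity of S' gives the tridiagonal system
  1·m_0 + 6·m_1 + 2·m_2 = 6(Δ_1 - Δ_0) = -45
Natural end conditions: m_0 = m_2 = 0.
Hence m_0 = 0, m_1 = -15/2, m_2 = 0.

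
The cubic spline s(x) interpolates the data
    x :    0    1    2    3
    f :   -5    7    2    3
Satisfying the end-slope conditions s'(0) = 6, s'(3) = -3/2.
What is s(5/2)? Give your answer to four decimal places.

With σ_i denoting the second derivative at x_i, h_i = 1, 1, 1, and Δ_i = (y_(i+1) − y_i)/h_i = 12, -5, 1:
  1·σ_0 + 4·σ_1 + 1·σ_2 = 6(Δ_1 - Δ_0) = -102
  1·σ_1 + 4·σ_2 + 1·σ_3 = 6(Δ_2 - Δ_1) = 36
Clamped end conditions give two more equations: 2h_0·σ_0 + h_0·σ_1 = 6(Δ_0 - s'(0)) = 36 and h_2·σ_2 + 2h_2·σ_3 = 6(s'(3) - Δ_2) = -15.
Solving: σ_0 = 193/5, σ_1 = -206/5, σ_2 = 121/5, σ_3 = -98/5.
On [2, 3], s(x) = 2 - 19/5·(x - 2) + 121/10·(x - 2)² - 73/10·(x - 2)³.
With (x - 2) = 1/2: s(5/2) = 177/80.

2.2125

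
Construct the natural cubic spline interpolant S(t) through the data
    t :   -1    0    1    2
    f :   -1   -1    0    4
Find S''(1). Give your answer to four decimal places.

Put σ_i = S'' at the i-th knot. Here h = (1, 1, 1) and Δ = (0, 1, 4), so the interior equations h_(i-1)·σ_(i-1) + 2(h_(i-1)+h_i)·σ_i + h_i·σ_(i+1) = 6(Δ_i − Δ_(i-1)) read
  1·σ_0 + 4·σ_1 + 1·σ_2 = 6(Δ_1 - Δ_0) = 6
  1·σ_1 + 4·σ_2 + 1·σ_3 = 6(Δ_2 - Δ_1) = 18
Natural end conditions: σ_0 = σ_3 = 0.
Hence σ_0 = 0, σ_1 = 2/5, σ_2 = 22/5, σ_3 = 0.

4.4000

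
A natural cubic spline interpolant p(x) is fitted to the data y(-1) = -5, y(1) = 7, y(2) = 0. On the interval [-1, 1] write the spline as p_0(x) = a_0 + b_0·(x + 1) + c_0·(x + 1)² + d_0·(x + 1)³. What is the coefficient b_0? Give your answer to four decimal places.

10.3333

With M_i denoting the second derivative at x_i, h_i = 2, 1, and Δ_i = (y_(i+1) − y_i)/h_i = 6, -7:
  2·M_0 + 6·M_1 + 1·M_2 = 6(Δ_1 - Δ_0) = -78
Natural end conditions: M_0 = M_2 = 0.
Forward elimination and back-substitution give M_0 = 0, M_1 = -13, M_2 = 0.
On [-1, 1], with p_0(x) = a_0 + b_0·(x + 1) + c_0·(x + 1)² + d_0·(x + 1)³: c_0 = M_0/2 = 0, d_0 = (M_1 - M_0)/(6h_0) = -13/12, b_0 = Δ_0 - h_0(2M_0 + M_1)/6 = 31/3.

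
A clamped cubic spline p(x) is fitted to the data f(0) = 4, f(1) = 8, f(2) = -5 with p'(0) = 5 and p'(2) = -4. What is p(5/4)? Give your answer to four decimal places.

5.1719

With m_i denoting the second derivative at x_i, h_i = 1, 1, and Δ_i = (y_(i+1) − y_i)/h_i = 4, -13:
  1·m_0 + 4·m_1 + 1·m_2 = 6(Δ_1 - Δ_0) = -102
Clamped end conditions give two more equations: 2h_0·m_0 + h_0·m_1 = 6(Δ_0 - p'(0)) = -6 and h_1·m_1 + 2h_1·m_2 = 6(p'(2) - Δ_1) = 54.
Forward elimination and back-substitution give m_0 = 18, m_1 = -42, m_2 = 48.
On [1, 2], p(x) = 8 - 7·(x - 1) - 21·(x - 1)² + 15·(x - 1)³.
With (x - 1) = 1/4: p(5/4) = 331/64.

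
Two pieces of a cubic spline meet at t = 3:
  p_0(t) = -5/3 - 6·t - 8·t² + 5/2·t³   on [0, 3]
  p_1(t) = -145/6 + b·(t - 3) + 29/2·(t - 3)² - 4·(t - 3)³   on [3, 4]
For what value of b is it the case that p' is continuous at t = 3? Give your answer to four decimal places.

p_0'(t) = -6 - 16·t + 15/2·t², so p_0'(3) = 27/2. On the right, p_1'(3) = b, so b = 27/2.

13.5000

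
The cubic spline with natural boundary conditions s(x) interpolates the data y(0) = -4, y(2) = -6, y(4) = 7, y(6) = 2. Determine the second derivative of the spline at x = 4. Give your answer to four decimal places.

-8.7000

Put σ_i = s'' at the i-th knot. Here h = (2, 2, 2) and Δ = (-1, 13/2, -5/2), so the interior equations h_(i-1)·σ_(i-1) + 2(h_(i-1)+h_i)·σ_i + h_i·σ_(i+1) = 6(Δ_i − Δ_(i-1)) read
  2·σ_0 + 8·σ_1 + 2·σ_2 = 6(Δ_1 - Δ_0) = 45
  2·σ_1 + 8·σ_2 + 2·σ_3 = 6(Δ_2 - Δ_1) = -54
Natural end conditions: σ_0 = σ_3 = 0.
Solving the tridiagonal system: σ_0 = 0, σ_1 = 39/5, σ_2 = -87/10, σ_3 = 0.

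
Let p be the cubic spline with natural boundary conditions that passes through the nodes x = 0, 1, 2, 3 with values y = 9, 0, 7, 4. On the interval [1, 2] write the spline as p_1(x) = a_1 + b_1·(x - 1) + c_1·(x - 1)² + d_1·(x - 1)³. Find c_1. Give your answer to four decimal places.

14.8000

With m_i denoting the second derivative at x_i, h_i = 1, 1, 1, and Δ_i = (y_(i+1) − y_i)/h_i = -9, 7, -3:
  1·m_0 + 4·m_1 + 1·m_2 = 6(Δ_1 - Δ_0) = 96
  1·m_1 + 4·m_2 + 1·m_3 = 6(Δ_2 - Δ_1) = -60
Natural end conditions: m_0 = m_3 = 0.
Hence m_0 = 0, m_1 = 148/5, m_2 = -112/5, m_3 = 0.
On [1, 2], with p_1(x) = a_1 + b_1·(x - 1) + c_1·(x - 1)² + d_1·(x - 1)³: c_1 = m_1/2 = 74/5, d_1 = (m_2 - m_1)/(6h_1) = -26/3, b_1 = Δ_1 - h_1(2m_1 + m_2)/6 = 13/15.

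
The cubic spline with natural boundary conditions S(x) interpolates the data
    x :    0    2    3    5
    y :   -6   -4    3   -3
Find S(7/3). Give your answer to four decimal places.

Let m_i = S''(x_i). Step sizes h_i = 2, 1, 2; slopes of the chords Δ_i = (y_(i+1) - y_i)/h_i = 1, 7, -3.
  2·m_0 + 6·m_1 + 1·m_2 = 6(Δ_1 - Δ_0) = 36
  1·m_1 + 6·m_2 + 2·m_3 = 6(Δ_2 - Δ_1) = -60
Natural end conditions: m_0 = m_3 = 0.
Hence m_0 = 0, m_1 = 276/35, m_2 = -396/35, m_3 = 0.
On [2, 3], S(x) = -4 + 219/35·(x - 2) + 138/35·(x - 2)² - 16/5·(x - 2)³.
With (x - 2) = 1/3: S(7/3) = -1507/945.

-1.5947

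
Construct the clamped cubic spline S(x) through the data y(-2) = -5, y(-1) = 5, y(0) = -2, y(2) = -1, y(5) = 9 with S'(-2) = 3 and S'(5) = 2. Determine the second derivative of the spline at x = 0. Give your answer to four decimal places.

Write M_i for S''(x_i). With h_i = 1, 1, 2, 3 and divided differences Δ_i = 10, -7, 1/2, 10/3, the continuity of S' gives the tridiagonal system
  1·M_0 + 4·M_1 + 1·M_2 = 6(Δ_1 - Δ_0) = -102
  1·M_1 + 6·M_2 + 2·M_3 = 6(Δ_2 - Δ_1) = 45
  2·M_2 + 10·M_3 + 3·M_4 = 6(Δ_3 - Δ_2) = 17
Clamped end conditions give two more equations: 2h_0·M_0 + h_0·M_1 = 6(Δ_0 - S'(-2)) = 42 and h_3·M_3 + 2h_3·M_4 = 6(S'(5) - Δ_3) = -8.
Solving the tridiagonal system: M_0 = 8449/208, M_1 = -4081/104, M_2 = 2983/208, M_3 = -47/52, M_4 = -275/312.

14.3413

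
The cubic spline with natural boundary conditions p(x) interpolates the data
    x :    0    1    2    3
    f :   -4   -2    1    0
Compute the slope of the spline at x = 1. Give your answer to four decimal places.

Put σ_i = p'' at the i-th knot. Here h = (1, 1, 1) and Δ = (2, 3, -1), so the interior equations h_(i-1)·σ_(i-1) + 2(h_(i-1)+h_i)·σ_i + h_i·σ_(i+1) = 6(Δ_i − Δ_(i-1)) read
  1·σ_0 + 4·σ_1 + 1·σ_2 = 6(Δ_1 - Δ_0) = 6
  1·σ_1 + 4·σ_2 + 1·σ_3 = 6(Δ_2 - Δ_1) = -24
Natural end conditions: σ_0 = σ_3 = 0.
Forward elimination and back-substitution give σ_0 = 0, σ_1 = 16/5, σ_2 = -34/5, σ_3 = 0.
On [1, 2], p'(x) = b_1 + 2c_1·(x - 1) + 3d_1·(x - 1)² with b_1 = Δ_1 - h_1(2σ_1 + σ_2)/6 = 46/15, c_1 = σ_1/2 = 8/5, d_1 = (σ_2 - σ_1)/(6h_1) = -5/3. So p'(1) = 46/15.

3.0667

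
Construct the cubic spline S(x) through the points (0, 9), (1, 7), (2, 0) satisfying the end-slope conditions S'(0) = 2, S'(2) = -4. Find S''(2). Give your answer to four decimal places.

13.5000

Let M_i = S''(x_i). Step sizes h_i = 1, 1; slopes of the chords Δ_i = (y_(i+1) - y_i)/h_i = -2, -7.
  1·M_0 + 4·M_1 + 1·M_2 = 6(Δ_1 - Δ_0) = -30
Clamped end conditions give two more equations: 2h_0·M_0 + h_0·M_1 = 6(Δ_0 - S'(0)) = -24 and h_1·M_1 + 2h_1·M_2 = 6(S'(2) - Δ_1) = 18.
Hence M_0 = -15/2, M_1 = -9, M_2 = 27/2.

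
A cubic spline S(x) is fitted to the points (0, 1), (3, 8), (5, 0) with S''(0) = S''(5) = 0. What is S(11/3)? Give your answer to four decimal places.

6.2716

Put σ_i = S'' at the i-th knot. Here h = (3, 2) and Δ = (7/3, -4), so the interior equations h_(i-1)·σ_(i-1) + 2(h_(i-1)+h_i)·σ_i + h_i·σ_(i+1) = 6(Δ_i − Δ_(i-1)) read
  3·σ_0 + 10·σ_1 + 2·σ_2 = 6(Δ_1 - Δ_0) = -38
Natural end conditions: σ_0 = σ_2 = 0.
Forward elimination and back-substitution give σ_0 = 0, σ_1 = -19/5, σ_2 = 0.
On [3, 5], S(x) = 8 - 22/15·(x - 3) - 19/10·(x - 3)² + 19/60·(x - 3)³.
With (x - 3) = 2/3: S(11/3) = 508/81.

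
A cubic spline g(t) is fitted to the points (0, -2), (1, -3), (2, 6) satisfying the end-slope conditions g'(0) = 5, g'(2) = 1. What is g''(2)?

Write M_i for g''(x_i). With h_i = 1, 1 and divided differences Δ_i = -1, 9, the continuity of g' gives the tridiagonal system
  1·M_0 + 4·M_1 + 1·M_2 = 6(Δ_1 - Δ_0) = 60
Clamped end conditions give two more equations: 2h_0·M_0 + h_0·M_1 = 6(Δ_0 - g'(0)) = -36 and h_1·M_1 + 2h_1·M_2 = 6(g'(2) - Δ_1) = -48.
Solving the tridiagonal system: M_0 = -35, M_1 = 34, M_2 = -41.

-41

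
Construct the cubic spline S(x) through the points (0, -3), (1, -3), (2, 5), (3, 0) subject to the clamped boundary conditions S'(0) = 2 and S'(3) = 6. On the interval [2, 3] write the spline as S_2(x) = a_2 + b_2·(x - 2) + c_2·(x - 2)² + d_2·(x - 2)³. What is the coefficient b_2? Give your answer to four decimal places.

-0.6667

Write m_i for S''(x_i). With h_i = 1, 1, 1 and divided differences Δ_i = 0, 8, -5, the continuity of S' gives the tridiagonal system
  1·m_0 + 4·m_1 + 1·m_2 = 6(Δ_1 - Δ_0) = 48
  1·m_1 + 4·m_2 + 1·m_3 = 6(Δ_2 - Δ_1) = -78
Clamped end conditions give two more equations: 2h_0·m_0 + h_0·m_1 = 6(Δ_0 - S'(0)) = -12 and h_2·m_2 + 2h_2·m_3 = 6(S'(3) - Δ_2) = 66.
Hence m_0 = -58/3, m_1 = 80/3, m_2 = -118/3, m_3 = 158/3.
On [2, 3], with S_2(x) = a_2 + b_2·(x - 2) + c_2·(x - 2)² + d_2·(x - 2)³: c_2 = m_2/2 = -59/3, d_2 = (m_3 - m_2)/(6h_2) = 46/3, b_2 = Δ_2 - h_2(2m_2 + m_3)/6 = -2/3.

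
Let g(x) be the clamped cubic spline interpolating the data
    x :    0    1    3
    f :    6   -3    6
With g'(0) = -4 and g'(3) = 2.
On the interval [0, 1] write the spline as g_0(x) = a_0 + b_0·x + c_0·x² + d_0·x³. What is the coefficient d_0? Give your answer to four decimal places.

8.2500

With m_i denoting the second derivative at x_i, h_i = 1, 2, and Δ_i = (y_(i+1) − y_i)/h_i = -9, 9/2:
  1·m_0 + 6·m_1 + 2·m_2 = 6(Δ_1 - Δ_0) = 81
Clamped end conditions give two more equations: 2h_0·m_0 + h_0·m_1 = 6(Δ_0 - g'(0)) = -30 and h_1·m_1 + 2h_1·m_2 = 6(g'(3) - Δ_1) = -15.
Forward elimination and back-substitution give m_0 = -53/2, m_1 = 23, m_2 = -61/4.
On [0, 1], with g_0(x) = a_0 + b_0·x + c_0·x² + d_0·x³: c_0 = m_0/2 = -53/4, d_0 = (m_1 - m_0)/(6h_0) = 33/4, b_0 = Δ_0 - h_0(2m_0 + m_1)/6 = -4.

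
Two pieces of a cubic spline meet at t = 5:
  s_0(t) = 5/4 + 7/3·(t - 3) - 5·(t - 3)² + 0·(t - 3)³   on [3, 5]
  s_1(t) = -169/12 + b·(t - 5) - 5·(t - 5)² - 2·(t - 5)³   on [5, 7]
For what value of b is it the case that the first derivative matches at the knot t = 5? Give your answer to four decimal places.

-17.6667

s_0'(t) = 7/3 - 10·(t - 3) + 0·(t - 3)², so s_0'(5) = -53/3. On the right, s_1'(5) = b, so b = -53/3.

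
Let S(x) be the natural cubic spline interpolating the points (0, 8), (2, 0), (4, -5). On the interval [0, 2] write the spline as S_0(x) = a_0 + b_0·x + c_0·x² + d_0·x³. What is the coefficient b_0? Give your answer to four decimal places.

Let σ_i = S''(x_i). Step sizes h_i = 2, 2; slopes of the chords Δ_i = (y_(i+1) - y_i)/h_i = -4, -5/2.
  2·σ_0 + 8·σ_1 + 2·σ_2 = 6(Δ_1 - Δ_0) = 9
Natural end conditions: σ_0 = σ_2 = 0.
Forward elimination and back-substitution give σ_0 = 0, σ_1 = 9/8, σ_2 = 0.
On [0, 2], with S_0(x) = a_0 + b_0·x + c_0·x² + d_0·x³: c_0 = σ_0/2 = 0, d_0 = (σ_1 - σ_0)/(6h_0) = 3/32, b_0 = Δ_0 - h_0(2σ_0 + σ_1)/6 = -35/8.

-4.3750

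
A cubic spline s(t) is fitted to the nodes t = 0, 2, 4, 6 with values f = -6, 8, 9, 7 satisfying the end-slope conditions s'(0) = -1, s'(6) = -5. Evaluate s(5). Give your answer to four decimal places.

9.0917

Let σ_i = s''(x_i). Step sizes h_i = 2, 2, 2; slopes of the chords Δ_i = (y_(i+1) - y_i)/h_i = 7, 1/2, -1.
  2·σ_0 + 8·σ_1 + 2·σ_2 = 6(Δ_1 - Δ_0) = -39
  2·σ_1 + 8·σ_2 + 2·σ_3 = 6(Δ_2 - Δ_1) = -9
Clamped end conditions give two more equations: 2h_0·σ_0 + h_0·σ_1 = 6(Δ_0 - s'(0)) = 48 and h_2·σ_2 + 2h_2·σ_3 = 6(s'(6) - Δ_2) = -24.
Solving the tridiagonal system: σ_0 = 509/30, σ_1 = -149/15, σ_2 = 49/15, σ_3 = -229/30.
On [4, 6], s(t) = 9 - 19/30·(t - 4) + 49/30·(t - 4)² - 109/120·(t - 4)³.
With (t - 4) = 1: s(5) = 1091/120.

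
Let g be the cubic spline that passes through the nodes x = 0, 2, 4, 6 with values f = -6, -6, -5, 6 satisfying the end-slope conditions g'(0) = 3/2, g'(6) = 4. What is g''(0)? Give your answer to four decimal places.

-2.0667

Write M_i for g''(x_i). With h_i = 2, 2, 2 and divided differences Δ_i = 0, 1/2, 11/2, the continuity of g' gives the tridiagonal system
  2·M_0 + 8·M_1 + 2·M_2 = 6(Δ_1 - Δ_0) = 3
  2·M_1 + 8·M_2 + 2·M_3 = 6(Δ_2 - Δ_1) = 30
Clamped end conditions give two more equations: 2h_0·M_0 + h_0·M_1 = 6(Δ_0 - g'(0)) = -9 and h_2·M_2 + 2h_2·M_3 = 6(g'(6) - Δ_2) = -9.
Solving: M_0 = -31/15, M_1 = -11/30, M_2 = 151/30, M_3 = -143/30.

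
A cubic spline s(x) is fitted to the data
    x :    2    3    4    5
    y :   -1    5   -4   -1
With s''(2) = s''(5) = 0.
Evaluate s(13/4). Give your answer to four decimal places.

3.3406

Let m_i = s''(x_i). Step sizes h_i = 1, 1, 1; slopes of the chords Δ_i = (y_(i+1) - y_i)/h_i = 6, -9, 3.
  1·m_0 + 4·m_1 + 1·m_2 = 6(Δ_1 - Δ_0) = -90
  1·m_1 + 4·m_2 + 1·m_3 = 6(Δ_2 - Δ_1) = 72
Natural end conditions: m_0 = m_3 = 0.
Solving the tridiagonal system: m_0 = 0, m_1 = -144/5, m_2 = 126/5, m_3 = 0.
On [3, 4], s(x) = 5 - 18/5·(x - 3) - 72/5·(x - 3)² + 9·(x - 3)³.
With (x - 3) = 1/4: s(13/4) = 1069/320.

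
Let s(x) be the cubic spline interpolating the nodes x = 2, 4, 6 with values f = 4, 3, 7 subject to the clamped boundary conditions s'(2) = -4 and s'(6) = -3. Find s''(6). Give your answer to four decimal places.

Put m_i = s'' at the i-th knot. Here h = (2, 2) and Δ = (-1/2, 2), so the interior equations h_(i-1)·m_(i-1) + 2(h_(i-1)+h_i)·m_i + h_i·m_(i+1) = 6(Δ_i − Δ_(i-1)) read
  2·m_0 + 8·m_1 + 2·m_2 = 6(Δ_1 - Δ_0) = 15
Clamped end conditions give two more equations: 2h_0·m_0 + h_0·m_1 = 6(Δ_0 - s'(2)) = 21 and h_1·m_1 + 2h_1·m_2 = 6(s'(6) - Δ_1) = -30.
Solving: m_0 = 29/8, m_1 = 13/4, m_2 = -73/8.

-9.1250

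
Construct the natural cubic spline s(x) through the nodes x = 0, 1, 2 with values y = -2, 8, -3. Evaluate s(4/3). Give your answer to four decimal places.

Let m_i = s''(x_i). Step sizes h_i = 1, 1; slopes of the chords Δ_i = (y_(i+1) - y_i)/h_i = 10, -11.
  1·m_0 + 4·m_1 + 1·m_2 = 6(Δ_1 - Δ_0) = -126
Natural end conditions: m_0 = m_2 = 0.
Solving the tridiagonal system: m_0 = 0, m_1 = -63/2, m_2 = 0.
On [1, 2], s(x) = 8 - 1/2·(x - 1) - 63/4·(x - 1)² + 21/4·(x - 1)³.
With (x - 1) = 1/3: s(4/3) = 113/18.

6.2778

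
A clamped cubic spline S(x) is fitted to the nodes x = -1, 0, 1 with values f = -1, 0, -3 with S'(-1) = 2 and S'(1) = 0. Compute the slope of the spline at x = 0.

-2

With M_i denoting the second derivative at x_i, h_i = 1, 1, and Δ_i = (y_(i+1) − y_i)/h_i = 1, -3:
  1·M_0 + 4·M_1 + 1·M_2 = 6(Δ_1 - Δ_0) = -24
Clamped end conditions give two more equations: 2h_0·M_0 + h_0·M_1 = 6(Δ_0 - S'(-1)) = -6 and h_1·M_1 + 2h_1·M_2 = 6(S'(1) - Δ_1) = 18.
Solving: M_0 = 2, M_1 = -10, M_2 = 14.
On [0, 1], S'(x) = b_1 + 2c_1·x + 3d_1·x² with b_1 = Δ_1 - h_1(2M_1 + M_2)/6 = -2, c_1 = M_1/2 = -5, d_1 = (M_2 - M_1)/(6h_1) = 4. So S'(0) = -2.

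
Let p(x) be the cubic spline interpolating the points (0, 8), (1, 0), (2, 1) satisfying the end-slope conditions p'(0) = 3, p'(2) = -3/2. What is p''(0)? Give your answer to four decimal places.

-48.7500

With m_i denoting the second derivative at x_i, h_i = 1, 1, and Δ_i = (y_(i+1) − y_i)/h_i = -8, 1:
  1·m_0 + 4·m_1 + 1·m_2 = 6(Δ_1 - Δ_0) = 54
Clamped end conditions give two more equations: 2h_0·m_0 + h_0·m_1 = 6(Δ_0 - p'(0)) = -66 and h_1·m_1 + 2h_1·m_2 = 6(p'(2) - Δ_1) = -15.
Solving: m_0 = -195/4, m_1 = 63/2, m_2 = -93/4.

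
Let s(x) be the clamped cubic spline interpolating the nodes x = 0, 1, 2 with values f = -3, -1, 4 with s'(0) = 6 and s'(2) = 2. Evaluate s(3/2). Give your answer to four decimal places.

1.6563

Put M_i = s'' at the i-th knot. Here h = (1, 1) and Δ = (2, 5), so the interior equations h_(i-1)·M_(i-1) + 2(h_(i-1)+h_i)·M_i + h_i·M_(i+1) = 6(Δ_i − Δ_(i-1)) read
  1·M_0 + 4·M_1 + 1·M_2 = 6(Δ_1 - Δ_0) = 18
Clamped end conditions give two more equations: 2h_0·M_0 + h_0·M_1 = 6(Δ_0 - s'(0)) = -24 and h_1·M_1 + 2h_1·M_2 = 6(s'(2) - Δ_1) = -18.
Forward elimination and back-substitution give M_0 = -37/2, M_1 = 13, M_2 = -31/2.
On [1, 2], s(x) = -1 + 13/4·(x - 1) + 13/2·(x - 1)² - 19/4·(x - 1)³.
With (x - 1) = 1/2: s(3/2) = 53/32.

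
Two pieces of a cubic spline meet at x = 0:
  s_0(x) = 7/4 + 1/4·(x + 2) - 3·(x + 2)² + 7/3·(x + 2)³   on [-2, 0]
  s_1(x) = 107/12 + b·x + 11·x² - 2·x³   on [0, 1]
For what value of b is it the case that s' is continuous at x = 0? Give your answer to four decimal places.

s_0'(x) = 1/4 - 6·(x + 2) + 7·(x + 2)², so s_0'(0) = 65/4. On the right, s_1'(0) = b, so b = 65/4.

16.2500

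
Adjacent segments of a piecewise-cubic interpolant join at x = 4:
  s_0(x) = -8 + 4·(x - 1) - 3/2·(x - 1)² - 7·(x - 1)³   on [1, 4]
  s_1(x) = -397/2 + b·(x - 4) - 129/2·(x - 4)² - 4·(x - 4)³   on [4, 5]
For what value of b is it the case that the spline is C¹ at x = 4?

-194

s_0'(x) = 4 - 3·(x - 1) - 21·(x - 1)², so s_0'(4) = -194. On the right, s_1'(4) = b, so b = -194.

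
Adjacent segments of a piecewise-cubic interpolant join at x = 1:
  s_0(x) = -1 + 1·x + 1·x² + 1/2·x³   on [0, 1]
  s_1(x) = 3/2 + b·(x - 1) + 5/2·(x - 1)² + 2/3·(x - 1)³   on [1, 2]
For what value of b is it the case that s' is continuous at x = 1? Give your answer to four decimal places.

4.5000

s_0'(x) = 1 + 2·x + 3/2·x², so s_0'(1) = 9/2. On the right, s_1'(1) = b, so b = 9/2.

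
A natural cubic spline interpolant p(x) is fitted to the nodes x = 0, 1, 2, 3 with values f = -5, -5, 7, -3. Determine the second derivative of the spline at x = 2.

-40

With σ_i denoting the second derivative at x_i, h_i = 1, 1, 1, and Δ_i = (y_(i+1) − y_i)/h_i = 0, 12, -10:
  1·σ_0 + 4·σ_1 + 1·σ_2 = 6(Δ_1 - Δ_0) = 72
  1·σ_1 + 4·σ_2 + 1·σ_3 = 6(Δ_2 - Δ_1) = -132
Natural end conditions: σ_0 = σ_3 = 0.
Solving: σ_0 = 0, σ_1 = 28, σ_2 = -40, σ_3 = 0.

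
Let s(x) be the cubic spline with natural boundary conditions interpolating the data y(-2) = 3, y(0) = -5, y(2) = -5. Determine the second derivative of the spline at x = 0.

Put m_i = s'' at the i-th knot. Here h = (2, 2) and Δ = (-4, 0), so the interior equations h_(i-1)·m_(i-1) + 2(h_(i-1)+h_i)·m_i + h_i·m_(i+1) = 6(Δ_i − Δ_(i-1)) read
  2·m_0 + 8·m_1 + 2·m_2 = 6(Δ_1 - Δ_0) = 24
Natural end conditions: m_0 = m_2 = 0.
Solving the tridiagonal system: m_0 = 0, m_1 = 3, m_2 = 0.

3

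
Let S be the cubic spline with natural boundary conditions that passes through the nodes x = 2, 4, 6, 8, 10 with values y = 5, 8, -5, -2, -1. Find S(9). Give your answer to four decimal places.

-0.7634

Write M_i for S''(x_i). With h_i = 2, 2, 2, 2 and divided differences Δ_i = 3/2, -13/2, 3/2, 1/2, the continuity of S' gives the tridiagonal system
  2·M_0 + 8·M_1 + 2·M_2 = 6(Δ_1 - Δ_0) = -48
  2·M_1 + 8·M_2 + 2·M_3 = 6(Δ_2 - Δ_1) = 48
  2·M_2 + 8·M_3 + 2·M_4 = 6(Δ_3 - Δ_2) = -6
Natural end conditions: M_0 = M_4 = 0.
Solving: M_0 = 0, M_1 = -459/56, M_2 = 123/14, M_3 = -165/56, M_4 = 0.
On [8, 10], S(x) = -2 + 69/28·(x - 8) - 165/112·(x - 8)² + 55/224·(x - 8)³.
With (x - 8) = 1: S(9) = -171/224.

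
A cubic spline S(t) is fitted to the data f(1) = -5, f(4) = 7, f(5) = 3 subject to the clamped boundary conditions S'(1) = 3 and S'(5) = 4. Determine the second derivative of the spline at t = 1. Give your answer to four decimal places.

7.2500

Put M_i = S'' at the i-th knot. Here h = (3, 1) and Δ = (4, -4), so the interior equations h_(i-1)·M_(i-1) + 2(h_(i-1)+h_i)·M_i + h_i·M_(i+1) = 6(Δ_i − Δ_(i-1)) read
  3·M_0 + 8·M_1 + 1·M_2 = 6(Δ_1 - Δ_0) = -48
Clamped end conditions give two more equations: 2h_0·M_0 + h_0·M_1 = 6(Δ_0 - S'(1)) = 6 and h_1·M_1 + 2h_1·M_2 = 6(S'(5) - Δ_1) = 48.
Solving: M_0 = 29/4, M_1 = -25/2, M_2 = 121/4.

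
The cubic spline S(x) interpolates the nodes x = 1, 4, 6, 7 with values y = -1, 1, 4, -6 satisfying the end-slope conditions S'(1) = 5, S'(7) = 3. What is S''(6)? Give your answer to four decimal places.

-22.3158

Write σ_i for S''(x_i). With h_i = 3, 2, 1 and divided differences Δ_i = 2/3, 3/2, -10, the continuity of S' gives the tridiagonal system
  3·σ_0 + 10·σ_1 + 2·σ_2 = 6(Δ_1 - Δ_0) = 5
  2·σ_1 + 6·σ_2 + 1·σ_3 = 6(Δ_2 - Δ_1) = -69
Clamped end conditions give two more equations: 2h_0·σ_0 + h_0·σ_1 = 6(Δ_0 - S'(1)) = -26 and h_2·σ_2 + 2h_2·σ_3 = 6(S'(7) - Δ_2) = 78.
Forward elimination and back-substitution give σ_0 = -457/57, σ_1 = 140/19, σ_2 = -424/19, σ_3 = 953/19.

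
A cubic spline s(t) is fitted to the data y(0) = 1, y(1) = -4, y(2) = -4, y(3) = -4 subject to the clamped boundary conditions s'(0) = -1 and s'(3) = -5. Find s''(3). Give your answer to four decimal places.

-15.4667

With M_i denoting the second derivative at x_i, h_i = 1, 1, 1, and Δ_i = (y_(i+1) − y_i)/h_i = -5, 0, 0:
  1·M_0 + 4·M_1 + 1·M_2 = 6(Δ_1 - Δ_0) = 30
  1·M_1 + 4·M_2 + 1·M_3 = 6(Δ_2 - Δ_1) = 0
Clamped end conditions give two more equations: 2h_0·M_0 + h_0·M_1 = 6(Δ_0 - s'(0)) = -24 and h_2·M_2 + 2h_2·M_3 = 6(s'(3) - Δ_2) = -30.
Hence M_0 = -268/15, M_1 = 176/15, M_2 = 14/15, M_3 = -232/15.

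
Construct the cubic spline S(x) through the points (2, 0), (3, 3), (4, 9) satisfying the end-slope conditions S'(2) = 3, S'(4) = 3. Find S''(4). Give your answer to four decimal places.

-13.5000

Let M_i = S''(x_i). Step sizes h_i = 1, 1; slopes of the chords Δ_i = (y_(i+1) - y_i)/h_i = 3, 6.
  1·M_0 + 4·M_1 + 1·M_2 = 6(Δ_1 - Δ_0) = 18
Clamped end conditions give two more equations: 2h_0·M_0 + h_0·M_1 = 6(Δ_0 - S'(2)) = 0 and h_1·M_1 + 2h_1·M_2 = 6(S'(4) - Δ_1) = -18.
Solving the tridiagonal system: M_0 = -9/2, M_1 = 9, M_2 = -27/2.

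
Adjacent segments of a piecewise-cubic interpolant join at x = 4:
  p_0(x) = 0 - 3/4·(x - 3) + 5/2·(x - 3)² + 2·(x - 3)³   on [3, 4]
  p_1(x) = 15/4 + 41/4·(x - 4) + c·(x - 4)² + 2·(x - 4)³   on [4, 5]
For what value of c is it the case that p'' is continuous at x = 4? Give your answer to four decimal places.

8.5000

p_0''(x) = 5 + 12·(x - 3), so p_0''(4) = 17. On the right, p_1''(4) = 2c, so c = 17/2.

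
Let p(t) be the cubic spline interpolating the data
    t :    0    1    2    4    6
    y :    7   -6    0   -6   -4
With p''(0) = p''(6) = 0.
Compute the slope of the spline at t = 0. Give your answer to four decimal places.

-18.4524

Let m_i = p''(x_i). Step sizes h_i = 1, 1, 2, 2; slopes of the chords Δ_i = (y_(i+1) - y_i)/h_i = -13, 6, -3, 1.
  1·m_0 + 4·m_1 + 1·m_2 = 6(Δ_1 - Δ_0) = 114
  1·m_1 + 6·m_2 + 2·m_3 = 6(Δ_2 - Δ_1) = -54
  2·m_2 + 8·m_3 + 2·m_4 = 6(Δ_3 - Δ_2) = 24
Natural end conditions: m_0 = m_4 = 0.
Hence m_0 = 0, m_1 = 229/7, m_2 = -118/7, m_3 = 101/14, m_4 = 0.
On [0, 1], p'(t) = b_0 + 2c_0·t + 3d_0·t² with b_0 = Δ_0 - h_0(2m_0 + m_1)/6 = -775/42, c_0 = m_0/2 = 0, d_0 = (m_1 - m_0)/(6h_0) = 229/42. So p'(0) = -775/42.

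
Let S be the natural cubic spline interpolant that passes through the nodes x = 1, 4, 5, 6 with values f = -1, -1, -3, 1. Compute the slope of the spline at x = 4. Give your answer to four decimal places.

-2.7097

Write M_i for S''(x_i). With h_i = 3, 1, 1 and divided differences Δ_i = 0, -2, 4, the continuity of S' gives the tridiagonal system
  3·M_0 + 8·M_1 + 1·M_2 = 6(Δ_1 - Δ_0) = -12
  1·M_1 + 4·M_2 + 1·M_3 = 6(Δ_2 - Δ_1) = 36
Natural end conditions: M_0 = M_3 = 0.
Hence M_0 = 0, M_1 = -84/31, M_2 = 300/31, M_3 = 0.
On [4, 5], S'(x) = b_1 + 2c_1·(x - 4) + 3d_1·(x - 4)² with b_1 = Δ_1 - h_1(2M_1 + M_2)/6 = -84/31, c_1 = M_1/2 = -42/31, d_1 = (M_2 - M_1)/(6h_1) = 64/31. So S'(4) = -84/31.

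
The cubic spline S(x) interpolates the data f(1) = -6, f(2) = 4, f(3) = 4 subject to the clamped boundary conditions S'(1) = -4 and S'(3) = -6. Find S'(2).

Let m_i = S''(x_i). Step sizes h_i = 1, 1; slopes of the chords Δ_i = (y_(i+1) - y_i)/h_i = 10, 0.
  1·m_0 + 4·m_1 + 1·m_2 = 6(Δ_1 - Δ_0) = -60
Clamped end conditions give two more equations: 2h_0·m_0 + h_0·m_1 = 6(Δ_0 - S'(1)) = 84 and h_1·m_1 + 2h_1·m_2 = 6(S'(3) - Δ_1) = -36.
Forward elimination and back-substitution give m_0 = 56, m_1 = -28, m_2 = -4.
On [2, 3], S'(x) = b_1 + 2c_1·(x - 2) + 3d_1·(x - 2)² with b_1 = Δ_1 - h_1(2m_1 + m_2)/6 = 10, c_1 = m_1/2 = -14, d_1 = (m_2 - m_1)/(6h_1) = 4. So S'(2) = 10.

10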